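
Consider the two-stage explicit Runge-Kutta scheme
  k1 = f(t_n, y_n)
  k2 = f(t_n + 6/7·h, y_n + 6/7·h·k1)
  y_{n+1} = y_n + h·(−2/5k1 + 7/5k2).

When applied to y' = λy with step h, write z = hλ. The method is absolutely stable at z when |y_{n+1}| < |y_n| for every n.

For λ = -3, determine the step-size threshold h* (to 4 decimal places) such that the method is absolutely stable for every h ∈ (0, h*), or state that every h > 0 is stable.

(-0.8333,0); λ=-3 ⇒ h* = (5/6)/3 = 0.2778.

Set f=λy, z=hλ:
  k1=λy_n ⇒ h·k1=z·y_n;  k2=λ(1+6/7z)y_n ⇒ h·k2=z(1+6/7z)y_n
  y_{n+1}/y_n = 1 − 2/5z + 7/5z(1+6/7z) = 1 + z + 6/5z²
  Hence R(z) = 1 + z + 6/5z².

Need |R(x)|<1, x<0.
x=-0.63: |R|=0.8463
R=1: x+6/5x²=0 ⇒ x=−5/6=-0.8333; min R=1−1/(4·6/5)=0.7917>−1
Confirm numerically:
  x=-0.638: |R|=0.85045 <1
  x=-0.488: |R|=0.79777 <1
  x=-0.425: |R|=0.79175 <1
  x=-0.398: |R|=0.79208 <1
  x=-1.398: |R|=1.94728 >1
  x=-1.362: |R|=1.86405 >1
Interval (-0.8333, 0).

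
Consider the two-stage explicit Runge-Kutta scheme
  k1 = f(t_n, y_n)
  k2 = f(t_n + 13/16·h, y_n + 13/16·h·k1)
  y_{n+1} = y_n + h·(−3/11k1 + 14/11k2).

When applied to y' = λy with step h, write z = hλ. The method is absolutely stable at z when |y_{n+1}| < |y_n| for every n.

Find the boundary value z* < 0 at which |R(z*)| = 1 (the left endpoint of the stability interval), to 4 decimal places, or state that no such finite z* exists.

z* = -0.9670.

Set f=λy, z=hλ:
  k1=λy_n ⇒ h·k1=z·y_n;  k2=λ(1+13/16z)y_n ⇒ h·k2=z(1+13/16z)y_n
  y_{n+1}/y_n = 1 − 3/11z + 14/11z(1+13/16z) = 1 + z + 91/88z²
  R(z) = 1 + z + 91/88z².

Find x<0 with |R(x)|<1.
x=-0.61: |R|=0.7748
R=1: x+91/88x²=0 ⇒ x=−88/91=-0.9670; min R=1−1/(4·91/88)=0.7582>−1
Confirm numerically:
  x=-0.864: |R|=0.90794 <1
  x=-0.600: |R|=0.77227 <1
  x=-0.567: |R|=0.76545 <1
  x=-1.477: |R|=1.77890 >1
  x=-1.111: |R|=1.16540 >1
  x=-1.086: |R|=1.13360 >1
Stable set (-0.9670, 0).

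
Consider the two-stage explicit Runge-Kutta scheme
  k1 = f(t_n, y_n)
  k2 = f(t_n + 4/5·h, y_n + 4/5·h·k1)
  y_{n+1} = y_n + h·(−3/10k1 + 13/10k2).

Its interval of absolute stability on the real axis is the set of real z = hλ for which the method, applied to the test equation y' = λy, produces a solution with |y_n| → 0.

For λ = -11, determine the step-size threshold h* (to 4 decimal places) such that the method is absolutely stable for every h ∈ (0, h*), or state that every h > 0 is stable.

On y'=λy, z=hλ:
  k1=λy_n ⇒ h·k1=z·y_n;  k2=λ(1+4/5z)y_n ⇒ h·k2=z(1+4/5z)y_n
  y_{n+1}/y_n = 1 − 3/10z + 13/10z(1+4/5z) = 1 + z + 26/25z²
  R(z) = 1 + z + 26/25z².

Need |R(x)|<1, x<0.
x=-0.96: |R|=0.9985
R=1: x+26/25x²=0 ⇒ x=−25/26=-0.9615; min R=1−1/(4·26/25)=0.7596>−1
Confirm numerically:
  x=-0.906: |R|=0.94767 <1
  x=-0.778: |R|=0.85150 <1
  x=-0.489: |R|=0.75969 <1
  x=-0.389: |R|=0.76837 <1
  x=-1.260: |R|=1.39110 >1
  x=-1.136: |R|=1.20612 >1
Stable set (-0.9615, 0).

(-0.9615,0); λ=-11 ⇒ h* = (25/26)/11 = 0.0874.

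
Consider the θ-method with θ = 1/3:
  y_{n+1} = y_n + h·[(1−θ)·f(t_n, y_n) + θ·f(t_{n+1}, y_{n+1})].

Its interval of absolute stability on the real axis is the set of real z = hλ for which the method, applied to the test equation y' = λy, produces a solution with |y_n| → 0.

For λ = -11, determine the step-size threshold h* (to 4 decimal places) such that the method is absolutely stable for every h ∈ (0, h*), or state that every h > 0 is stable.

(-6.0000,0); λ=-11 ⇒ h* = (6)/11 = 0.5455.

Test eqn y'=λy, z=hλ:
  y_{n+1} = y_n + z·[2/3·y_n + 1/3·y_{n+1}] ⇒ (1 − 1/3z)y_{n+1} = (1 + 2/3z)y_n
  R(z) = (1 + 2/3z)/(1 − 1/3z).

Need |R(x)|<1, x<0.
x=-0.75: |R|=0.4000
R=−1: 1+2/3x = −1+1/3x ⇒ -1/3x=2 ⇒ x=2/(-1/3)=-6.0000
Confirm numerically:
  x=-5.489: |R|=0.93980 <1
  x=-4.898: |R|=0.86047 <1
  x=-4.890: |R|=0.85932 <1
  x=-6.587: |R|=1.06123 >1
  x=-6.072: |R|=1.00794 >1
  x=-6.032: |R|=1.00354 >1
Stable set (-6.0000, 0).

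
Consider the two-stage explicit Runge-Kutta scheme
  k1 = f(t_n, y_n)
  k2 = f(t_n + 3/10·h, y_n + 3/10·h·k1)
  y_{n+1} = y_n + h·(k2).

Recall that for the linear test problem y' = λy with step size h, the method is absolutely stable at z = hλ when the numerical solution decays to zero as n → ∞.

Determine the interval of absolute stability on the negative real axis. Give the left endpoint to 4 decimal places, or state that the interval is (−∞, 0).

(-3.3333, 0).

On y'=λy, z=hλ:
  k1=λy_n ⇒ h·k1=z·y_n;  k2=λ(1+3/10z)y_n ⇒ h·k2=z(1+3/10z)y_n
  y_{n+1}/y_n = 1 + z(1+3/10z) = 1 + z + 3/10z²
  Hence R(z) = 1 + z + 3/10z².

Boundary: |R(x)|=1, x<0.
x=-1.63: |R|=0.1671
R=1: x+3/10x²=0 ⇒ x=−10/3=-3.3333; min R=1−1/(4·3/10)=0.1667>−1
Confirm numerically:
  x=-3.206: |R|=0.87753 <1
  x=-3.193: |R|=0.86557 <1
  x=-2.622: |R|=0.44047 <1
  x=-1.442: |R|=0.18181 <1
  x=-3.632: |R|=1.32543 >1
  x=-3.545: |R|=1.22511 >1
So |R|<1 on (-3.3333, 0).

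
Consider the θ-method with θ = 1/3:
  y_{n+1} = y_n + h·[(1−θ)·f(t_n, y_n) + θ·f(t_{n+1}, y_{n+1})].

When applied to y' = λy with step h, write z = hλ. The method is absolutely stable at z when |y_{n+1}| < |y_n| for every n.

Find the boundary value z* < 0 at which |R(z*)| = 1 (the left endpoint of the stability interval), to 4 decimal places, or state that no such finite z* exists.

z* = -6.0000.

Test eqn y'=λy, z=hλ:
  y_{n+1} = y_n + z·[2/3·y_n + 1/3·y_{n+1}] ⇒ (1 − 1/3z)y_{n+1} = (1 + 2/3z)y_n
  ⇒ R(z) = (1 + 2/3z)/(1 − 1/3z).

Need |R(x)|<1, x<0.
x=-1.15: |R|=0.1687
R=−1: 1+2/3x = −1+1/3x ⇒ -1/3x=2 ⇒ x=2/(-1/3)=-6.0000
Confirm numerically:
  x=-5.072: |R|=0.88503 <1
  x=-3.882: |R|=0.69224 <1
  x=-3.108: |R|=0.52652 <1
  x=-6.436: |R|=1.04621 >1
  x=-6.197: |R|=1.02142 >1
Stable set (-6.0000, 0).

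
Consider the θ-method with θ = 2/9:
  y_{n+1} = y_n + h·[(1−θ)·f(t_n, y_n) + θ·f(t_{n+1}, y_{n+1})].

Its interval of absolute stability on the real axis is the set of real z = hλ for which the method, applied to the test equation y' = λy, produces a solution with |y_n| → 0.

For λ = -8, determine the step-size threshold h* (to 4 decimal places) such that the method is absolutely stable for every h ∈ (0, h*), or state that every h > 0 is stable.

(-3.6000,0); λ=-8 ⇒ h* = (18/5)/8 = 0.4500.

With y'=λy (z=hλ):
  y_{n+1} = y_n + z·[7/9·y_n + 2/9·y_{n+1}] ⇒ (1 − 2/9z)y_{n+1} = (1 + 7/9z)y_n
  ⇒ R(z) = (1 + 7/9z)/(1 − 2/9z).

Need |R(x)|<1, x<0.
x=-1.75: |R|=0.2600
R=−1: 1+7/9x = −1+2/9x ⇒ -5/9x=2 ⇒ x=2/(-5/9)=-3.6000
Confirm numerically:
  x=-2.564: |R|=0.63335 <1
  x=-2.368: |R|=0.55154 <1
  x=-2.182: |R|=0.46947 <1
  x=-4.041: |R|=1.12908 >1
  x=-3.711: |R|=1.03380 >1
Stable set (-3.6000, 0).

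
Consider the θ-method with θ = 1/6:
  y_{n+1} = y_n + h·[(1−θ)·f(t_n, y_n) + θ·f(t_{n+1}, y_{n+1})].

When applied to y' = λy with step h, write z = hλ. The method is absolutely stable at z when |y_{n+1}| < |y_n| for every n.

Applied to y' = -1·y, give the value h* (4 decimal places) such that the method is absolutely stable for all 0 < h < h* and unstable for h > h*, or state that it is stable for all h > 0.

On y'=λy, z=hλ:
  y_{n+1} = y_n + z·[5/6·y_n + 1/6·y_{n+1}] ⇒ (1 − 1/6z)y_{n+1} = (1 + 5/6z)y_n
  so R(z) = (1 + 5/6z)/(1 − 1/6z).

Solve |R(x)|<1 on ℝ⁻.
x=-1.54: |R|=0.2255
R=−1: 1+5/6x = −1+1/6x ⇒ -2/3x=2 ⇒ x=2/(-2/3)=-3.0000
Confirm numerically:
  x=-2.218: |R|=0.61937 <1
  x=-2.010: |R|=0.50562 <1
  x=-1.843: |R|=0.40992 <1
  x=-1.781: |R|=0.37335 <1
  x=-3.242: |R|=1.10474 >1
  x=-3.110: |R|=1.04830 >1
Interval (-3.0000, 0).

(-3.0000,0); λ=-1 ⇒ h* = (3)/1 = 3.0000.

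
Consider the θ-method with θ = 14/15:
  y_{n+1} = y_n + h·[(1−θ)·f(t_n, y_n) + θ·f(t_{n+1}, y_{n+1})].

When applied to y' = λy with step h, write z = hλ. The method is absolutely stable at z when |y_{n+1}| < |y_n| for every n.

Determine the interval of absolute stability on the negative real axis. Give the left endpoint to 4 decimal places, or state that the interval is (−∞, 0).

Set f=λy, z=hλ:
  y_{n+1} = y_n + z·[1/15·y_n + 14/15·y_{n+1}] ⇒ (1 − 14/15z)y_{n+1} = (1 + 1/15z)y_n
  ⇒ R(z) = (1 + 1/15z)/(1 − 14/15z).

Boundary: |R(x)|=1, x<0.
x=-1.43: |R|=0.3875
x=-2: |R|=0.3023
x=-10: |R|=0.0323
x=-100: |R|=0.0601
θ=14/15≥1/2 ⇒ |1+1/15x|<|1−14/15x| ∀x<0 ⇒ interval (−∞,0).

unbounded; (−∞, 0).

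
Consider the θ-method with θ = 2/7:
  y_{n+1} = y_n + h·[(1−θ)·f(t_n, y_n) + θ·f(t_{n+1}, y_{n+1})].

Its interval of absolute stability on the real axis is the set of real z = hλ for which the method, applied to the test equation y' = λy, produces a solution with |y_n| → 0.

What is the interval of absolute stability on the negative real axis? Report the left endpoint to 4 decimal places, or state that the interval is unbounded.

Test eqn y'=λy, z=hλ:
  y_{n+1} = y_n + z·[5/7·y_n + 2/7·y_{n+1}] ⇒ (1 − 2/7z)y_{n+1} = (1 + 5/7z)y_n
  so R(z) = (1 + 5/7z)/(1 − 2/7z).

Boundary: |R(x)|=1, x<0.
x=-1.59: |R|=0.0933
R=−1: 1+5/7x = −1+2/7x ⇒ -3/7x=2 ⇒ x=2/(-3/7)=-4.6667
Confirm numerically:
  x=-4.527: |R|=0.97390 <1
  x=-4.316: |R|=0.93270 <1
  x=-3.292: |R|=0.69641 <1
  x=-2.955: |R|=0.60225 <1
  x=-4.890: |R|=1.03993 >1
  x=-4.806: |R|=1.02516 >1
  x=-4.803: |R|=1.02463 >1
Stable set (-4.6667, 0).

z∈(-4.6667,0).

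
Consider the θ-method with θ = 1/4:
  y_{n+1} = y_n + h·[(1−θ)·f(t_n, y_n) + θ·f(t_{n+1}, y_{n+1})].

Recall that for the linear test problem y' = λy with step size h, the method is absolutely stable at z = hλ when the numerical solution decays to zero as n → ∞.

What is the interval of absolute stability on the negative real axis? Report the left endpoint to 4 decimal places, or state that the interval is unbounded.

Set f=λy, z=hλ:
  y_{n+1} = y_n + z·[3/4·y_n + 1/4·y_{n+1}] ⇒ (1 − 1/4z)y_{n+1} = (1 + 3/4z)y_n
  ⇒ R(z) = (1 + 3/4z)/(1 − 1/4z).

Boundary: |R(x)|=1, x<0.
x=-0.44: |R|=0.6036
R=−1: 1+3/4x = −1+1/4x ⇒ -1/2x=2 ⇒ x=2/(-1/2)=-4.0000
Confirm numerically:
  x=-3.151: |R|=0.76255 <1
  x=-3.139: |R|=0.75879 <1
  x=-2.747: |R|=0.62858 <1
  x=-1.756: |R|=0.22029 <1
  x=-4.477: |R|=1.11254 >1
  x=-4.138: |R|=1.03391 >1
Stable set (-4.0000, 0).

(-4.0000, 0).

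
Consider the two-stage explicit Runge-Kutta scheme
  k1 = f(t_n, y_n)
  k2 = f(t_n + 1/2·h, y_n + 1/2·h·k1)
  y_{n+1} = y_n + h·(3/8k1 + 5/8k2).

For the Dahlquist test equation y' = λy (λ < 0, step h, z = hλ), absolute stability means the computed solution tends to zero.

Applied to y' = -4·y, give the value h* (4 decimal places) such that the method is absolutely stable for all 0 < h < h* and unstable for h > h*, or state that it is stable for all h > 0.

With y'=λy (z=hλ):
  k1=λy_n ⇒ h·k1=z·y_n;  k2=λ(1+1/2z)y_n ⇒ h·k2=z(1+1/2z)y_n
  y_{n+1}/y_n = 1 + 3/8z + 5/8z(1+1/2z) = 1 + z + 5/16z²
  R(z) = 1 + z + 5/16z².

Find x<0 with |R(x)|<1.
x=-0.39: |R|=0.6575
R=1: x+5/16x²=0 ⇒ x=−16/5=-3.2000; min R=1−1/(4·5/16)=0.2000>−1
Confirm numerically:
  x=-3.160: |R|=0.96050 <1
  x=-2.624: |R|=0.52768 <1
  x=-2.623: |R|=0.52704 <1
  x=-1.533: |R|=0.20140 <1
  x=-3.760: |R|=1.65800 >1
  x=-3.742: |R|=1.63380 >1
  x=-3.503: |R|=1.33169 >1
Stable set (-3.2000, 0).

(-3.2000,0); λ=-4 ⇒ h* = (16/5)/4 = 0.8000.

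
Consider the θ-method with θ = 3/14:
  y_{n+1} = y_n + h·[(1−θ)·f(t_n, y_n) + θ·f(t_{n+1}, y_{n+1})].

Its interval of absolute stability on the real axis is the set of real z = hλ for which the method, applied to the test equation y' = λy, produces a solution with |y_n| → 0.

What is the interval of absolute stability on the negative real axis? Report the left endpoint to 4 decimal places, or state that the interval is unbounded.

(-3.5000, 0).

Test eqn y'=λy, z=hλ:
  y_{n+1} = y_n + z·[11/14·y_n + 3/14·y_{n+1}] ⇒ (1 − 3/14z)y_{n+1} = (1 + 11/14z)y_n
  ⇒ R(z) = (1 + 11/14z)/(1 − 3/14z).

Solve |R(x)|<1 on ℝ⁻.
x=-0.57: |R|=0.4920
R=−1: 1+11/14x = −1+3/14x ⇒ -4/7x=2 ⇒ x=2/(-4/7)=-3.5000
Confirm numerically:
  x=-2.659: |R|=0.69386 <1
  x=-2.415: |R|=0.59143 <1
  x=-1.490: |R|=0.12940 <1
  x=-4.070: |R|=1.17398 >1
  x=-4.013: |R|=1.15761 >1
Stable set (-3.5000, 0).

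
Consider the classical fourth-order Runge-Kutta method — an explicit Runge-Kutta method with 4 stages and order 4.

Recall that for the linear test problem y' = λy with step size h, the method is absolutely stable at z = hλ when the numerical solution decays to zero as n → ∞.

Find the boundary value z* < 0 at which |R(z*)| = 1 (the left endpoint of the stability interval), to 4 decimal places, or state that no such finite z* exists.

With y'=λy (z=hλ):
  order 4, 4-stage ⇒ R(z)=1+z+z^2/2+z^3/6+z^4/24
  (e.g. R(-1.54)=0.27144, |R|=0.27144)

Need |R(x)|<1, x<0.
x=-1.54: |R|=0.2714
|R(-2.2)|=0.4214 |R(-1.74)|=0.2777 |R(-1.72)|=0.2758
Bisect:
  x_lo=-3.4837 |R|=2.6750  x_hi=-0.3592 |R|=0.6982
  mid=-1.92150 |R|=0.31017 →hi
  mid=-2.70262 |R|=0.88235 →hi
  mid=-3.09319 |R|=1.57250 →lo
  mid=-2.89790 |R|=1.18349 →lo
  mid=-2.80026 |R|=1.02280 →lo
  mid=-2.75144 |R|=0.95015 →hi
  mid=-2.77585 |R|=0.98586 →hi
  mid=-2.78806 |R|=1.00418 →lo
  ...
  [-2.78539,-2.78520] ⇒ x*=-2.7853
Stable set (-2.7853, 0).

z* = -2.7853.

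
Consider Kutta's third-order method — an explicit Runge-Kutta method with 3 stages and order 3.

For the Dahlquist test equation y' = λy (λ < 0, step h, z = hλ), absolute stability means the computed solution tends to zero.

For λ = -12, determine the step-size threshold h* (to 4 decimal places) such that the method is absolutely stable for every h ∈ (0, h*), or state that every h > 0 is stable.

Test eqn y'=λy, z=hλ:
  order 3, 3-stage ⇒ R(z)=1+z+z^2/2+z^3/6
  (e.g. R(-1.48)=0.07490, |R|=0.07490)

Solve |R(x)|<1 on ℝ⁻.
x=-1.48: |R|=0.0749
|R(-2.62)|=1.1853 |R(-2.56)|=1.0794 |R(-1.21)|=0.2268
Bisect:
  x_lo=-3.3544 |R|=3.0191  x_hi=-0.1503 |R|=0.8605
  mid=-1.75234 |R|=0.11381 →hi
  mid=-2.55339 |R|=1.06809 →lo
  mid=-2.15287 |R|=0.49848 →hi
  mid=-2.35313 |R|=0.75615 →hi
  mid=-2.45326 |R|=0.90483 →hi
  mid=-2.50332 |R|=0.98458 →hi
  mid=-2.52836 |R|=1.02585 →lo
  ...
  [-2.51291,-2.51271] ⇒ x*=-2.5127
Stable set (-2.5127, 0).

(-2.5127,0); λ=-12 ⇒ h* = 0.2094.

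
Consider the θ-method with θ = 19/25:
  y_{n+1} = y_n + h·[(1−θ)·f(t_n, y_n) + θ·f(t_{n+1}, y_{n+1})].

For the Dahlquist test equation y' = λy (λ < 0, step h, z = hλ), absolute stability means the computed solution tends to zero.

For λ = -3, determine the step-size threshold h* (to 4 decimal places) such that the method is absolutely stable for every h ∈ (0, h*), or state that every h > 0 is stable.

unbounded; (−∞, 0). Any h>0 works for λ=-3.

With y'=λy (z=hλ):
  y_{n+1} = y_n + z·[6/25·y_n + 19/25·y_{n+1}] ⇒ (1 − 19/25z)y_{n+1} = (1 + 6/25z)y_n
  ⇒ R(z) = (1 + 6/25z)/(1 − 19/25z).

Boundary: |R(x)|=1, x<0.
x=-1.55: |R|=0.2883
x=-2: |R|=0.2063
x=-10: |R|=0.1628
x=-100: |R|=0.2987
θ=19/25≥1/2 ⇒ |1+6/25x|<|1−19/25x| ∀x<0 ⇒ interval (−∞,0).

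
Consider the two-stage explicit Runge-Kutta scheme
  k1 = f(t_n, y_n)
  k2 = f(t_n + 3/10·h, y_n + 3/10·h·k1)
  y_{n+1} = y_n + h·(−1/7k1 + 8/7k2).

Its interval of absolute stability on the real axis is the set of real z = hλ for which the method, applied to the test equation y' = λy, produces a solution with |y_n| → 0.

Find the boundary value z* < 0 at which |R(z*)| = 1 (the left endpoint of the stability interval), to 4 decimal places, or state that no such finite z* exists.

left endpoint -2.9167.

Set f=λy, z=hλ:
  k1=λy_n ⇒ h·k1=z·y_n;  k2=λ(1+3/10z)y_n ⇒ h·k2=z(1+3/10z)y_n
  y_{n+1}/y_n = 1 − 1/7z + 8/7z(1+3/10z) = 1 + z + 12/35z²
  ⇒ R(z) = 1 + z + 12/35z².

Need |R(x)|<1, x<0.
x=-1.55: |R|=0.2737
R=1: x+12/35x²=0 ⇒ x=−35/12=-2.9167; min R=1−1/(4·12/35)=0.2708>−1
Confirm numerically:
  x=-1.389: |R|=0.27248 <1
  x=-1.364: |R|=0.27388 <1
  x=-1.182: |R|=0.29701 <1
  x=-3.503: |R|=1.70420 >1
  x=-3.294: |R|=1.42615 >1
  x=-3.031: |R|=1.11882 >1
Interval (-2.9167, 0).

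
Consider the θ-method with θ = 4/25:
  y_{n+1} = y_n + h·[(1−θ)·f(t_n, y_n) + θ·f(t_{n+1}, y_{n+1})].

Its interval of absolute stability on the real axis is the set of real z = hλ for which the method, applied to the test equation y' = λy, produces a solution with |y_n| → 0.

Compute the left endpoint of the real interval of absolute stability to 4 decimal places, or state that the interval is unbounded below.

z* = -2.9412.

On y'=λy, z=hλ:
  y_{n+1} = y_n + z·[21/25·y_n + 4/25·y_{n+1}] ⇒ (1 − 4/25z)y_{n+1} = (1 + 21/25z)y_n
  R(z) = (1 + 21/25z)/(1 − 4/25z).

Boundary: |R(x)|=1, x<0.
x=-1.67: |R|=0.3179
R=−1: 1+21/25x = −1+4/25x ⇒ -17/25x=2 ⇒ x=2/(-17/25)=-2.9412
Confirm numerically:
  x=-2.747: |R|=0.90827 <1
  x=-2.351: |R|=0.70838 <1
  x=-1.497: |R|=0.20773 <1
  x=-1.335: |R|=0.10003 <1
  x=-3.288: |R|=1.15454 >1
  x=-3.261: |R|=1.14291 >1
Interval (-2.9412, 0).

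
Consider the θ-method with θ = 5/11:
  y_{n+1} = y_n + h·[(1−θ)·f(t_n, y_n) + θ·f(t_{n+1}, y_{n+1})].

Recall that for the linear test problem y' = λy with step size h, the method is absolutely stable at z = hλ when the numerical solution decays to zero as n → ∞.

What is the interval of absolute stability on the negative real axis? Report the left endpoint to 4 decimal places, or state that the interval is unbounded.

On y'=λy, z=hλ:
  y_{n+1} = y_n + z·[6/11·y_n + 5/11·y_{n+1}] ⇒ (1 − 5/11z)y_{n+1} = (1 + 6/11z)y_n
  ⇒ R(z) = (1 + 6/11z)/(1 − 5/11z).

Solve |R(x)|<1 on ℝ⁻.
x=-1.12: |R|=0.2578
R=−1: 1+6/11x = −1+5/11x ⇒ -1/11x=2 ⇒ x=2/(-1/11)=-22.0000
Confirm numerically:
  x=-20.009: |R|=0.98207 <1
  x=-15.357: |R|=0.92433 <1
  x=-12.737: |R|=0.87597 <1
  x=-22.183: |R|=1.00150 >1
  x=-22.115: |R|=1.00095 >1
  x=-22.076: |R|=1.00063 >1
So |R|<1 on (-22.0000, 0).

(-22.0000, 0).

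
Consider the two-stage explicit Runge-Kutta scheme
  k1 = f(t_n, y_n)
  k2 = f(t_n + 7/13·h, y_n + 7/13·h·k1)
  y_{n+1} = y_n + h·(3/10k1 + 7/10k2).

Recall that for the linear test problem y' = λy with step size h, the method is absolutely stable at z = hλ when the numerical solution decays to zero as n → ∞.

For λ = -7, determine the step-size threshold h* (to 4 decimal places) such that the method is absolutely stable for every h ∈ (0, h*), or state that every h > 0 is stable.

With y'=λy (z=hλ):
  k1=λy_n ⇒ h·k1=z·y_n;  k2=λ(1+7/13z)y_n ⇒ h·k2=z(1+7/13z)y_n
  y_{n+1}/y_n = 1 + 3/10z + 7/10z(1+7/13z) = 1 + z + 49/130z²
  ⇒ R(z) = 1 + z + 49/130z².

Boundary: |R(x)|=1, x<0.
x=-0.71: |R|=0.4800
R=1: x+49/130x²=0 ⇒ x=−130/49=-2.6531; min R=1−1/(4·49/130)=0.3367>−1
Confirm numerically:
  x=-2.072: |R|=0.54620 <1
  x=-2.027: |R|=0.52167 <1
  x=-1.486: |R|=0.34632 <1
  x=-3.210: |R|=1.67385 >1
  x=-3.196: |R|=1.65405 >1
So |R|<1 on (-2.6531, 0).

(-2.6531,0); λ=-7 ⇒ h* = (130/49)/7 = 0.3790.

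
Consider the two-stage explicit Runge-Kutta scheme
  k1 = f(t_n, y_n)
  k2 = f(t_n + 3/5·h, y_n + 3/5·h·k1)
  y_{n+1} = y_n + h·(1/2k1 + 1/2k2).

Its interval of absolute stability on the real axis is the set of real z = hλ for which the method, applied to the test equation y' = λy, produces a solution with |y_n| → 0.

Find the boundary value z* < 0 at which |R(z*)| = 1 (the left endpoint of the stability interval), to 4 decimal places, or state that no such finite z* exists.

z* = -3.3333.

Test eqn y'=λy, z=hλ:
  k1=λy_n ⇒ h·k1=z·y_n;  k2=λ(1+3/5z)y_n ⇒ h·k2=z(1+3/5z)y_n
  y_{n+1}/y_n = 1 + 1/2z + 1/2z(1+3/5z) = 1 + z + 3/10z²
  so R(z) = 1 + z + 3/10z².

Solve |R(x)|<1 on ℝ⁻.
x=-0.84: |R|=0.3717
R=1: x+3/10x²=0 ⇒ x=−10/3=-3.3333; min R=1−1/(4·3/10)=0.1667>−1
Confirm numerically:
  x=-2.616: |R|=0.43704 <1
  x=-2.513: |R|=0.38155 <1
  x=-2.129: |R|=0.23079 <1
  x=-2.089: |R|=0.22018 <1
  x=-3.868: |R|=1.62043 >1
  x=-3.381: |R|=1.04835 >1
  x=-3.369: |R|=1.03605 >1
Stable set (-3.3333, 0).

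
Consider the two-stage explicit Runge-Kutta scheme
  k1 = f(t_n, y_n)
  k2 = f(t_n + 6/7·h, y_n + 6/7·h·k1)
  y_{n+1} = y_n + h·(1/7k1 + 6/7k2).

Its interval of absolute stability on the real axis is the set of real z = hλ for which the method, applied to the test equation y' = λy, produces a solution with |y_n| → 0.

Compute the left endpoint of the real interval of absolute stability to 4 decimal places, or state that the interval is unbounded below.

Set f=λy, z=hλ:
  k1=λy_n ⇒ h·k1=z·y_n;  k2=λ(1+6/7z)y_n ⇒ h·k2=z(1+6/7z)y_n
  y_{n+1}/y_n = 1 + 1/7z + 6/7z(1+6/7z) = 1 + z + 36/49z²
  so R(z) = 1 + z + 36/49z².

Need |R(x)|<1, x<0.
x=-1.74: |R|=1.4844
R=1: x+36/49x²=0 ⇒ x=−49/36=-1.3611; min R=1−1/(4·36/49)=0.6597>−1
Confirm numerically:
  x=-1.168: |R|=0.83429 <1
  x=-0.850: |R|=0.68082 <1
  x=-0.597: |R|=0.66485 <1
  x=-1.950: |R|=1.84367 >1
  x=-1.915: |R|=1.77929 >1
Stable set (-1.3611, 0).

left endpoint -1.3611.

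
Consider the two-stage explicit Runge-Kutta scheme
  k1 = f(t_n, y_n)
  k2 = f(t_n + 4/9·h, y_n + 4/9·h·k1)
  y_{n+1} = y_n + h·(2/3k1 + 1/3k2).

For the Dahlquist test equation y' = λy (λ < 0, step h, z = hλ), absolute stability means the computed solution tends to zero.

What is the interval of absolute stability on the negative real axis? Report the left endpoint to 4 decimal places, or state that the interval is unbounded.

Test eqn y'=λy, z=hλ:
  k1=λy_n ⇒ h·k1=z·y_n;  k2=λ(1+4/9z)y_n ⇒ h·k2=z(1+4/9z)y_n
  y_{n+1}/y_n = 1 + 2/3z + 1/3z(1+4/9z) = 1 + z + 4/27z²
  Hence R(z) = 1 + z + 4/27z².

Solve |R(x)|<1 on ℝ⁻.
x=-1.42: |R|=0.1213
R=1: x+4/27x²=0 ⇒ x=−27/4=-6.7500; min R=1−1/(4·4/27)=-0.6875>−1
Confirm numerically:
  x=-6.657: |R|=0.90828 <1
  x=-4.227: |R|=0.57996 <1
  x=-4.180: |R|=0.59150 <1
  x=-4.052: |R|=0.61960 <1
  x=-7.319: |R|=1.61696 >1
  x=-7.082: |R|=1.34833 >1
  x=-6.873: |R|=1.12524 >1
Stable set (-6.7500, 0).

z∈(-6.7500,0).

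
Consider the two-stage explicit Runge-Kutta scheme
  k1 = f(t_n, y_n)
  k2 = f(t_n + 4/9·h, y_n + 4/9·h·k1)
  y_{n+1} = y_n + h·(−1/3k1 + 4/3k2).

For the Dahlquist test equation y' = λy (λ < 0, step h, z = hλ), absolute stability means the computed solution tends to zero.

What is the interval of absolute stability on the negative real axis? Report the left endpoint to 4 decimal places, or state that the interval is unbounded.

z∈(-1.6875,0).

Set f=λy, z=hλ:
  k1=λy_n ⇒ h·k1=z·y_n;  k2=λ(1+4/9z)y_n ⇒ h·k2=z(1+4/9z)y_n
  y_{n+1}/y_n = 1 − 1/3z + 4/3z(1+4/9z) = 1 + z + 16/27z²
  so R(z) = 1 + z + 16/27z².

Solve |R(x)|<1 on ℝ⁻.
x=-1.4: |R|=0.7615
R=1: x+16/27x²=0 ⇒ x=−27/16=-1.6875; min R=1−1/(4·16/27)=0.5781>−1
Confirm numerically:
  x=-1.613: |R|=0.92879 <1
  x=-1.390: |R|=0.75495 <1
  x=-1.242: |R|=0.67211 <1
  x=-1.180: |R|=0.64513 <1
  x=-2.244: |R|=1.74002 >1
  x=-2.012: |R|=1.38690 >1
  x=-1.958: |R|=1.31386 >1
Interval (-1.6875, 0).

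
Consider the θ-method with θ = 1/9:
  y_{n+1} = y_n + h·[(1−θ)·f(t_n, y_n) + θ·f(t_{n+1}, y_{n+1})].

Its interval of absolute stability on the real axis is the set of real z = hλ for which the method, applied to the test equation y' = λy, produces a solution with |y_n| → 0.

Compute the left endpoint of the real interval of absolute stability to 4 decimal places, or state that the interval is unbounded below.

z* = -2.5714.

Set f=λy, z=hλ:
  y_{n+1} = y_n + z·[8/9·y_n + 1/9·y_{n+1}] ⇒ (1 − 1/9z)y_{n+1} = (1 + 8/9z)y_n
  Hence R(z) = (1 + 8/9z)/(1 − 1/9z).

Solve |R(x)|<1 on ℝ⁻.
x=-0.56: |R|=0.4728
R=−1: 1+8/9x = −1+1/9x ⇒ -7/9x=2 ⇒ x=2/(-7/9)=-2.5714
Confirm numerically:
  x=-2.522: |R|=0.96997 <1
  x=-2.405: |R|=0.89785 <1
  x=-1.276: |R|=0.11756 <1
  x=-3.129: |R|=1.32179 >1
  x=-3.058: |R|=1.28247 >1
  x=-2.768: |R|=1.11693 >1
So |R|<1 on (-2.5714, 0).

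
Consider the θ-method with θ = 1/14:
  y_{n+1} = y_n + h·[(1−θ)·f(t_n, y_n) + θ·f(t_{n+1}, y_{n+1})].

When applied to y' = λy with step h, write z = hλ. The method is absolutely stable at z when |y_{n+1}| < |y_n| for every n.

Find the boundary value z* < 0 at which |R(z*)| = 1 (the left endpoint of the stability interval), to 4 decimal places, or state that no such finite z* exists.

z* = -2.3333.

Test eqn y'=λy, z=hλ:
  y_{n+1} = y_n + z·[13/14·y_n + 1/14·y_{n+1}] ⇒ (1 − 1/14z)y_{n+1} = (1 + 13/14z)y_n
  ⇒ R(z) = (1 + 13/14z)/(1 − 1/14z).

Boundary: |R(x)|=1, x<0.
x=-0.74: |R|=0.2972
R=−1: 1+13/14x = −1+1/14x ⇒ -6/7x=2 ⇒ x=2/(-6/7)=-2.3333
Confirm numerically:
  x=-2.248: |R|=0.93698 <1
  x=-1.485: |R|=0.34259 <1
  x=-1.251: |R|=0.14838 <1
  x=-2.666: |R|=1.23953 >1
  x=-2.354: |R|=1.01516 >1
Stable set (-2.3333, 0).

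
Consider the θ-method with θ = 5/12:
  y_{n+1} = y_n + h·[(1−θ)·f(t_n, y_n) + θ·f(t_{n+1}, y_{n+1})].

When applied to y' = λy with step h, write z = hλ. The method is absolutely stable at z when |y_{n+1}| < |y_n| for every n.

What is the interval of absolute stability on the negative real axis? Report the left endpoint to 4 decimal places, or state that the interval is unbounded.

Set f=λy, z=hλ:
  y_{n+1} = y_n + z·[7/12·y_n + 5/12·y_{n+1}] ⇒ (1 − 5/12z)y_{n+1} = (1 + 7/12z)y_n
  so R(z) = (1 + 7/12z)/(1 − 5/12z).

Need |R(x)|<1, x<0.
x=-1.54: |R|=0.0619
R=−1: 1+7/12x = −1+5/12x ⇒ -1/6x=2 ⇒ x=2/(-1/6)=-12.0000
Confirm numerically:
  x=-11.041: |R|=0.97146 <1
  x=-8.262: |R|=0.85976 <1
  x=-8.099: |R|=0.85138 <1
  x=-12.441: |R|=1.01189 >1
  x=-12.133: |R|=1.00366 >1
Stable set (-12.0000, 0).

(-12.0000, 0).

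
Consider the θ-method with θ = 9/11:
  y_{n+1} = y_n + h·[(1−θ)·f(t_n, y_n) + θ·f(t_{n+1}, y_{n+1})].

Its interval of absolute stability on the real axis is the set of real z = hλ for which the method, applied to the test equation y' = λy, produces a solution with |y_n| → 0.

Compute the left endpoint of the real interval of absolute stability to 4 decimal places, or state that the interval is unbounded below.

(−∞, 0) — no finite endpoint.

Set f=λy, z=hλ:
  y_{n+1} = y_n + z·[2/11·y_n + 9/11·y_{n+1}] ⇒ (1 − 9/11z)y_{n+1} = (1 + 2/11z)y_n
  ⇒ R(z) = (1 + 2/11z)/(1 − 9/11z).

Boundary: |R(x)|=1, x<0.
x=-1.48: |R|=0.3306
x=-2: |R|=0.2414
x=-10: |R|=0.0891
x=-100: |R|=0.2075
θ=9/11≥1/2 ⇒ |1+2/11x|<|1−9/11x| ∀x<0 ⇒ unbounded interval.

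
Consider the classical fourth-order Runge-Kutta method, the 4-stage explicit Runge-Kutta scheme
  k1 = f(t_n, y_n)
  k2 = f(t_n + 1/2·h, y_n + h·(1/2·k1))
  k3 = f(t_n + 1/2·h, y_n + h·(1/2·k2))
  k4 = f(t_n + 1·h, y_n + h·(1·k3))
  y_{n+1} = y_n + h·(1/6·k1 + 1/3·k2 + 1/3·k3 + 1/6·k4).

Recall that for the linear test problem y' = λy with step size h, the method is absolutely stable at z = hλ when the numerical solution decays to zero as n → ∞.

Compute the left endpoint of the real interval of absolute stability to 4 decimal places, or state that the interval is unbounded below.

Test eqn y'=λy, z=hλ:
  order 4, 4-stage ⇒ R(z)=1+z+z^2/2+z^3/6+z^4/24
  (e.g. R(-1.61)=0.27046, |R|=0.27046)

Need |R(x)|<1, x<0.
x=-1.61: |R|=0.2705
|R(-3.09)|=1.5654 |R(-3)|=1.3750 |R(-1.12)|=0.3386
Bisect:
  x_lo=-3.3000 |R|=2.0968  x_hi=-0.2611 |R|=0.7702
  mid=-1.78056 |R|=0.28260 →hi
  mid=-2.54027 |R|=0.68920 →hi
  mid=-2.92012 |R|=1.22305 →lo
  mid=-2.73019 |R|=0.92006 →hi
  mid=-2.82516 |R|=1.06178 →lo
  mid=-2.77768 |R|=0.98858 →hi
  mid=-2.80142 |R|=1.02458 →lo
  mid=-2.78955 |R|=1.00643 →lo
  mid=-2.78361 |R|=0.99747 →hi
  mid=-2.78658 |R|=1.00194 →lo
  ...
  [-2.78547,-2.78528] ⇒ x*=-2.7853
Stable set (-2.7853, 0).

left endpoint -2.7853.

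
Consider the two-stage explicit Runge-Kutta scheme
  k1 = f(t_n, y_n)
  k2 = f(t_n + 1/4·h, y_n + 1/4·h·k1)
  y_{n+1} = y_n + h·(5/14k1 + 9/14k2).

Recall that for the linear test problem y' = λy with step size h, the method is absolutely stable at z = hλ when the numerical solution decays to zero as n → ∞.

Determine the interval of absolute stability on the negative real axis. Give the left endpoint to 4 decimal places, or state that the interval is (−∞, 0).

(-6.2222, 0).

Test eqn y'=λy, z=hλ:
  k1=λy_n ⇒ h·k1=z·y_n;  k2=λ(1+1/4z)y_n ⇒ h·k2=z(1+1/4z)y_n
  y_{n+1}/y_n = 1 + 5/14z + 9/14z(1+1/4z) = 1 + z + 9/56z²
  so R(z) = 1 + z + 9/56z².

Solve |R(x)|<1 on ℝ⁻.
x=-1.46: |R|=0.1174
R=1: x+9/56x²=0 ⇒ x=−56/9=-6.2222; min R=1−1/(4·9/56)=-0.5556>−1
Confirm numerically:
  x=-5.808: |R|=0.61335 <1
  x=-5.406: |R|=0.29085 <1
  x=-3.881: |R|=0.46030 <1
  x=-3.240: |R|=0.55289 <1
  x=-6.771: |R|=1.59718 >1
  x=-6.550: |R|=1.34504 >1
  x=-6.384: |R|=1.16598 >1
So |R|<1 on (-6.2222, 0).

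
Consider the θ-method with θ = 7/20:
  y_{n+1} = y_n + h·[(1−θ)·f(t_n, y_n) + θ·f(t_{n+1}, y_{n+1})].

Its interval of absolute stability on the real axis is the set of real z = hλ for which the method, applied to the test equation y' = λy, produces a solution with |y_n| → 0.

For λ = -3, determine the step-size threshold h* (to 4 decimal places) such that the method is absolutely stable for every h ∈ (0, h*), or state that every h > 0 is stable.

With y'=λy (z=hλ):
  y_{n+1} = y_n + z·[13/20·y_n + 7/20·y_{n+1}] ⇒ (1 − 7/20z)y_{n+1} = (1 + 13/20z)y_n
  ⇒ R(z) = (1 + 13/20z)/(1 − 7/20z).

Boundary: |R(x)|=1, x<0.
x=-0.82: |R|=0.3629
R=−1: 1+13/20x = −1+7/20x ⇒ -3/10x=2 ⇒ x=2/(-3/10)=-6.6667
Confirm numerically:
  x=-4.409: |R|=0.73368 <1
  x=-3.610: |R|=0.59488 <1
  x=-2.852: |R|=0.42728 <1
  x=-2.785: |R|=0.41031 <1
  x=-7.082: |R|=1.03582 >1
  x=-6.893: |R|=1.01990 >1
Stable set (-6.6667, 0).

(-6.6667,0); λ=-3 ⇒ h* = (20/3)/3 = 2.2222.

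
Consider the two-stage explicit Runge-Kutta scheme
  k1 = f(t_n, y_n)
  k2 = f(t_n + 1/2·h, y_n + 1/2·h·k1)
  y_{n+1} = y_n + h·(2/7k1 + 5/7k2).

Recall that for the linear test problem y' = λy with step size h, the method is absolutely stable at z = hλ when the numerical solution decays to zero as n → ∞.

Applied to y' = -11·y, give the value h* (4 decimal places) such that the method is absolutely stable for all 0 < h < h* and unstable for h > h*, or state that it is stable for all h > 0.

(-2.8000,0); λ=-11 ⇒ h* = (14/5)/11 = 0.2545.

On y'=λy, z=hλ:
  k1=λy_n ⇒ h·k1=z·y_n;  k2=λ(1+1/2z)y_n ⇒ h·k2=z(1+1/2z)y_n
  y_{n+1}/y_n = 1 + 2/7z + 5/7z(1+1/2z) = 1 + z + 5/14z²
  ⇒ R(z) = 1 + z + 5/14z².

Solve |R(x)|<1 on ℝ⁻.
x=-0.49: |R|=0.5958
R=1: x+5/14x²=0 ⇒ x=−14/5=-2.8000; min R=1−1/(4·5/14)=0.3000>−1
Confirm numerically:
  x=-1.740: |R|=0.34129 <1
  x=-1.318: |R|=0.30240 <1
  x=-1.171: |R|=0.31873 <1
  x=-3.368: |R|=1.68322 >1
  x=-2.973: |R|=1.18369 >1
Interval (-2.8000, 0).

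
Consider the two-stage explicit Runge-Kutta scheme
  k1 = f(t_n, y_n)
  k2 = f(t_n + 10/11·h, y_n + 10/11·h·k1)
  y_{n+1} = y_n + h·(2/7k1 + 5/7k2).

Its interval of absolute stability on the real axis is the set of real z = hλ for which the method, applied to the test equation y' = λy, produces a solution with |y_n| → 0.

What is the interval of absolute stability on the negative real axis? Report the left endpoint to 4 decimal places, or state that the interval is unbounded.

(-1.5400, 0).

Test eqn y'=λy, z=hλ:
  k1=λy_n ⇒ h·k1=z·y_n;  k2=λ(1+10/11z)y_n ⇒ h·k2=z(1+10/11z)y_n
  y_{n+1}/y_n = 1 + 2/7z + 5/7z(1+10/11z) = 1 + z + 50/77z²
  Hence R(z) = 1 + z + 50/77z².

Need |R(x)|<1, x<0.
x=-0.37: |R|=0.7189
R=1: x+50/77x²=0 ⇒ x=−77/50=-1.5400; min R=1−1/(4·50/77)=0.6150>−1
Confirm numerically:
  x=-1.317: |R|=0.80929 <1
  x=-1.067: |R|=0.67228 <1
  x=-0.811: |R|=0.61609 <1
  x=-1.939: |R|=1.50238 >1
  x=-1.683: |R|=1.15628 >1
Interval (-1.5400, 0).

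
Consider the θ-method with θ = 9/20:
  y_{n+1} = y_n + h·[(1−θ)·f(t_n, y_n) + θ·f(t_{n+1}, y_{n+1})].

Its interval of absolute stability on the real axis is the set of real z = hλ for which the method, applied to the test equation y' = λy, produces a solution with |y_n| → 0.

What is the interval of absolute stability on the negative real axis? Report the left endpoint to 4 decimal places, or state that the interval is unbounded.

z∈(-20.0000,0).

With y'=λy (z=hλ):
  y_{n+1} = y_n + z·[11/20·y_n + 9/20·y_{n+1}] ⇒ (1 − 9/20z)y_{n+1} = (1 + 11/20z)y_n
  ⇒ R(z) = (1 + 11/20z)/(1 − 9/20z).

Solve |R(x)|<1 on ℝ⁻.
x=-1.43: |R|=0.1299
R=−1: 1+11/20x = −1+9/20x ⇒ -1/10x=2 ⇒ x=2/(-1/10)=-20.0000
Confirm numerically:
  x=-16.325: |R|=0.95597 <1
  x=-13.877: |R|=0.91548 <1
  x=-12.979: |R|=0.89736 <1
  x=-8.561: |R|=0.76426 <1
  x=-20.358: |R|=1.00352 >1
  x=-20.118: |R|=1.00117 >1
  x=-20.107: |R|=1.00106 >1
So |R|<1 on (-20.0000, 0).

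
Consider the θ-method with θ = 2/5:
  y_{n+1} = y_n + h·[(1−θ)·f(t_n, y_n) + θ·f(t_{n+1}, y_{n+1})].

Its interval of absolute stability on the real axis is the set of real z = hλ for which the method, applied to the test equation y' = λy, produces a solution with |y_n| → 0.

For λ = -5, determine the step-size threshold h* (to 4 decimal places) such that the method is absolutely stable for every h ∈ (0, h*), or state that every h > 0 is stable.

(-10.0000,0); λ=-5 ⇒ h* = (10)/5 = 2.0000.

Set f=λy, z=hλ:
  y_{n+1} = y_n + z·[3/5·y_n + 2/5·y_{n+1}] ⇒ (1 − 2/5z)y_{n+1} = (1 + 3/5z)y_n
  Hence R(z) = (1 + 3/5z)/(1 − 2/5z).

Need |R(x)|<1, x<0.
x=-0.84: |R|=0.3713
R=−1: 1+3/5x = −1+2/5x ⇒ -1/5x=2 ⇒ x=2/(-1/5)=-10.0000
Confirm numerically:
  x=-9.214: |R|=0.96645 <1
  x=-6.968: |R|=0.83988 <1
  x=-6.140: |R|=0.77662 <1
  x=-10.205: |R|=1.00807 >1
  x=-10.181: |R|=1.00714 >1
  x=-10.168: |R|=1.00663 >1
Stable set (-10.0000, 0).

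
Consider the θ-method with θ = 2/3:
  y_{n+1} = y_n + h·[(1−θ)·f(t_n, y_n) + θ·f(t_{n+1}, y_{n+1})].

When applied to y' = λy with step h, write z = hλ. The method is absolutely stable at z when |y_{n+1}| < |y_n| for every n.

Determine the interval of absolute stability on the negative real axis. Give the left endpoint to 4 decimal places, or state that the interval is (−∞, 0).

With y'=λy (z=hλ):
  y_{n+1} = y_n + z·[1/3·y_n + 2/3·y_{n+1}] ⇒ (1 − 2/3z)y_{n+1} = (1 + 1/3z)y_n
  Hence R(z) = (1 + 1/3z)/(1 − 2/3z).

Solve |R(x)|<1 on ℝ⁻.
x=-0.48: |R|=0.6364
x=-2: |R|=0.1429
x=-10: |R|=0.3043
x=-100: |R|=0.4778
θ=2/3≥1/2 ⇒ |1+1/3x|<|1−2/3x| ∀x<0 ⇒ stable on all of ℝ⁻.

unbounded; (−∞, 0).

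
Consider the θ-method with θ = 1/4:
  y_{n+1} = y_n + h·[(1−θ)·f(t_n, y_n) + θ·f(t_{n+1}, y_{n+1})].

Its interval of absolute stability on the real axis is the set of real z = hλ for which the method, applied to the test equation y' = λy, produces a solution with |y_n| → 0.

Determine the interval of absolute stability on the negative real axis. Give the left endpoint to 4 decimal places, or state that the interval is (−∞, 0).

(-4.0000, 0).

With y'=λy (z=hλ):
  y_{n+1} = y_n + z·[3/4·y_n + 1/4·y_{n+1}] ⇒ (1 − 1/4z)y_{n+1} = (1 + 3/4z)y_n
  R(z) = (1 + 3/4z)/(1 − 1/4z).

Solve |R(x)|<1 on ℝ⁻.
x=-1.67: |R|=0.1781
R=−1: 1+3/4x = −1+1/4x ⇒ -1/2x=2 ⇒ x=2/(-1/2)=-4.0000
Confirm numerically:
  x=-3.362: |R|=0.82668 <1
  x=-3.305: |R|=0.80972 <1
  x=-1.846: |R|=0.26309 <1
  x=-1.668: |R|=0.17713 <1
  x=-4.597: |R|=1.13889 >1
  x=-4.341: |R|=1.08176 >1
  x=-4.085: |R|=1.02103 >1
So |R|<1 on (-4.0000, 0).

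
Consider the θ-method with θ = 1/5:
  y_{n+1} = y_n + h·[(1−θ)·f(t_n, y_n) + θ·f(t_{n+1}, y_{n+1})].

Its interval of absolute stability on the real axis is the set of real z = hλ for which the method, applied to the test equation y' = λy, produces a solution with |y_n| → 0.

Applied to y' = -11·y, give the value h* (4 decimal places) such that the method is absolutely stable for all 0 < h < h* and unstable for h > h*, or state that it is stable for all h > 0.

Set f=λy, z=hλ:
  y_{n+1} = y_n + z·[4/5·y_n + 1/5·y_{n+1}] ⇒ (1 − 1/5z)y_{n+1} = (1 + 4/5z)y_n
  R(z) = (1 + 4/5z)/(1 − 1/5z).

Find x<0 with |R(x)|<1.
x=-1.42: |R|=0.1059
R=−1: 1+4/5x = −1+1/5x ⇒ -3/5x=2 ⇒ x=2/(-3/5)=-3.3333
Confirm numerically:
  x=-3.275: |R|=0.97885 <1
  x=-2.571: |R|=0.69793 <1
  x=-1.647: |R|=0.23890 <1
  x=-3.702: |R|=1.12710 >1
  x=-3.419: |R|=1.03053 >1
Interval (-3.3333, 0).

(-3.3333,0); λ=-11 ⇒ h* = (10/3)/11 = 0.3030.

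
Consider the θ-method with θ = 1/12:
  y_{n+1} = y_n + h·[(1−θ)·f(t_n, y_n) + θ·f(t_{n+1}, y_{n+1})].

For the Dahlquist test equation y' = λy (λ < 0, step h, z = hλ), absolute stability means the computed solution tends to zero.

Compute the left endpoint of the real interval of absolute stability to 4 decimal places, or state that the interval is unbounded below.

z* = -2.4000.

With y'=λy (z=hλ):
  y_{n+1} = y_n + z·[11/12·y_n + 1/12·y_{n+1}] ⇒ (1 − 1/12z)y_{n+1} = (1 + 11/12z)y_n
  Hence R(z) = (1 + 11/12z)/(1 − 1/12z).

Solve |R(x)|<1 on ℝ⁻.
x=-1.35: |R|=0.2135
R=−1: 1+11/12x = −1+1/12x ⇒ -5/6x=2 ⇒ x=2/(-5/6)=-2.4000
Confirm numerically:
  x=-2.376: |R|=0.98331 <1
  x=-2.020: |R|=0.72896 <1
  x=-1.513: |R|=0.34360 <1
  x=-2.756: |R|=1.24126 >1
  x=-2.679: |R|=1.19007 >1
Stable set (-2.4000, 0).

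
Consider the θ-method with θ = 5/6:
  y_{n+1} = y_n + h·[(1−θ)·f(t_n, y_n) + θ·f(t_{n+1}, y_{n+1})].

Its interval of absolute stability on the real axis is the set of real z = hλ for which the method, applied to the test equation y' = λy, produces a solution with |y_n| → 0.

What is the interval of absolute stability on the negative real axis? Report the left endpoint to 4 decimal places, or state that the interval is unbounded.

interval (−∞, 0).

Test eqn y'=λy, z=hλ:
  y_{n+1} = y_n + z·[1/6·y_n + 5/6·y_{n+1}] ⇒ (1 − 5/6z)y_{n+1} = (1 + 1/6z)y_n
  ⇒ R(z) = (1 + 1/6z)/(1 − 5/6z).

Solve |R(x)|<1 on ℝ⁻.
x=-0.91: |R|=0.4825
x=-2: |R|=0.2500
x=-10: |R|=0.0714
x=-100: |R|=0.1858
θ=5/6≥1/2 ⇒ |1+1/6x|<|1−5/6x| ∀x<0 ⇒ stable on all of ℝ⁻.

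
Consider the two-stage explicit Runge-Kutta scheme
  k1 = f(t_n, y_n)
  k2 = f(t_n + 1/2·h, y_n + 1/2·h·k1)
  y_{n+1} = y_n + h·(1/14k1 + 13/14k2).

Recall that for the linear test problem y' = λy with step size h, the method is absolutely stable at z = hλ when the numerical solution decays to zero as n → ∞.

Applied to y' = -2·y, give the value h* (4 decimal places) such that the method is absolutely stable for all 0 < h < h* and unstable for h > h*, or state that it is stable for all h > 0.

(-2.1538,0); λ=-2 ⇒ h* = (28/13)/2 = 1.0769.

Test eqn y'=λy, z=hλ:
  k1=λy_n ⇒ h·k1=z·y_n;  k2=λ(1+1/2z)y_n ⇒ h·k2=z(1+1/2z)y_n
  y_{n+1}/y_n = 1 + 1/14z + 13/14z(1+1/2z) = 1 + z + 13/28z²
  ⇒ R(z) = 1 + z + 13/28z².

Boundary: |R(x)|=1, x<0.
x=-0.75: |R|=0.5112
R=1: x+13/28x²=0 ⇒ x=−28/13=-2.1538; min R=1−1/(4·13/28)=0.4615>−1
Confirm numerically:
  x=-1.738: |R|=0.66444 <1
  x=-1.110: |R|=0.46205 <1
  x=-1.036: |R|=0.46232 <1
  x=-1.021: |R|=0.46299 <1
  x=-2.526: |R|=1.43646 >1
  x=-2.222: |R|=1.07031 >1
Stable set (-2.1538, 0).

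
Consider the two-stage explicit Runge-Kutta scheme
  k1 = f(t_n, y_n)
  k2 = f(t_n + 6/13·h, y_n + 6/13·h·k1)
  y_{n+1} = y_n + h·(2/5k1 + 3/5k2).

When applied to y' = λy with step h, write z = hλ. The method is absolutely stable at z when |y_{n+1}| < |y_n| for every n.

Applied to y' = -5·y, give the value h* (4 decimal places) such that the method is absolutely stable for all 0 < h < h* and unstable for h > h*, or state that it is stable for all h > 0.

On y'=λy, z=hλ:
  k1=λy_n ⇒ h·k1=z·y_n;  k2=λ(1+6/13z)y_n ⇒ h·k2=z(1+6/13z)y_n
  y_{n+1}/y_n = 1 + 2/5z + 3/5z(1+6/13z) = 1 + z + 18/65z²
  ⇒ R(z) = 1 + z + 18/65z².

Need |R(x)|<1, x<0.
x=-0.8: |R|=0.3772
R=1: x+18/65x²=0 ⇒ x=−65/18=-3.6111; min R=1−1/(4·18/65)=0.0972>−1
Confirm numerically:
  x=-3.411: |R|=0.81098 <1
  x=-2.696: |R|=0.31679 <1
  x=-2.571: |R|=0.25947 <1
  x=-1.987: |R|=0.10634 <1
  x=-3.906: |R|=1.31897 >1
  x=-3.872: |R|=1.27974 >1
  x=-3.775: |R|=1.17133 >1
So |R|<1 on (-3.6111, 0).

(-3.6111,0); λ=-5 ⇒ h* = (65/18)/5 = 0.7222.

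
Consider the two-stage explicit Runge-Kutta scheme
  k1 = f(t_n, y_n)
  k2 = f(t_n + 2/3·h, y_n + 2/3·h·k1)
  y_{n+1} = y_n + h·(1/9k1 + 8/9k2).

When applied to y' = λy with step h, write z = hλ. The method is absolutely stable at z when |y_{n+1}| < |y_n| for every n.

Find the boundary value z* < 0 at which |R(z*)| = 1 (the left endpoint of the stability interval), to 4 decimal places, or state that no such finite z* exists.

z* = -1.6875.

On y'=λy, z=hλ:
  k1=λy_n ⇒ h·k1=z·y_n;  k2=λ(1+2/3z)y_n ⇒ h·k2=z(1+2/3z)y_n
  y_{n+1}/y_n = 1 + 1/9z + 8/9z(1+2/3z) = 1 + z + 16/27z²
  Hence R(z) = 1 + z + 16/27z².

Need |R(x)|<1, x<0.
x=-0.5: |R|=0.6481
R=1: x+16/27x²=0 ⇒ x=−27/16=-1.6875; min R=1−1/(4·16/27)=0.5781>−1
Confirm numerically:
  x=-1.663: |R|=0.97586 <1
  x=-1.602: |R|=0.91883 <1
  x=-0.707: |R|=0.58921 <1
  x=-2.196: |R|=1.66173 >1
  x=-1.806: |R|=1.12682 >1
  x=-1.710: |R|=1.02280 >1
Interval (-1.6875, 0).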